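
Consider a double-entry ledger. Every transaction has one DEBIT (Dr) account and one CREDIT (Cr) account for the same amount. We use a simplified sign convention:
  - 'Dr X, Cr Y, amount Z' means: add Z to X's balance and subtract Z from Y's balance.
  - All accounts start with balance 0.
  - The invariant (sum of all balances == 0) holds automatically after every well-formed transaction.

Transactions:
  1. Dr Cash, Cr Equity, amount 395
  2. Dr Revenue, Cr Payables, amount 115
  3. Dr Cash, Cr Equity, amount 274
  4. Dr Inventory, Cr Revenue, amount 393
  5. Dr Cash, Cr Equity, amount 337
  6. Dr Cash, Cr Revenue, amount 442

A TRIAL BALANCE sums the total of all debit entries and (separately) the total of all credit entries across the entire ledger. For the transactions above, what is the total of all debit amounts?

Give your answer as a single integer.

Txn 1: debit+=395
Txn 2: debit+=115
Txn 3: debit+=274
Txn 4: debit+=393
Txn 5: debit+=337
Txn 6: debit+=442
Total debits = 1956

Answer: 1956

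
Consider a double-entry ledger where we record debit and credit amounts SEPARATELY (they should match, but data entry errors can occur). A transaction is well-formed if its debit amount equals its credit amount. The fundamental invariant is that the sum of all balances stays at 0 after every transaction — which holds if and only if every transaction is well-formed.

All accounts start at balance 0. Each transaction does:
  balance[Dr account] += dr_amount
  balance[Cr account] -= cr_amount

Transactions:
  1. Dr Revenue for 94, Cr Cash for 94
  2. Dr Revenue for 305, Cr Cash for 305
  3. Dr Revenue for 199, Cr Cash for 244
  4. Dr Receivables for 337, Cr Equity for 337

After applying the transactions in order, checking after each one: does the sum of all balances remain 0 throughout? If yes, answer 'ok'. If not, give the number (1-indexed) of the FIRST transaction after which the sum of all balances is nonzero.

Answer: 3

Derivation:
After txn 1: dr=94 cr=94 sum_balances=0
After txn 2: dr=305 cr=305 sum_balances=0
After txn 3: dr=199 cr=244 sum_balances=-45
After txn 4: dr=337 cr=337 sum_balances=-45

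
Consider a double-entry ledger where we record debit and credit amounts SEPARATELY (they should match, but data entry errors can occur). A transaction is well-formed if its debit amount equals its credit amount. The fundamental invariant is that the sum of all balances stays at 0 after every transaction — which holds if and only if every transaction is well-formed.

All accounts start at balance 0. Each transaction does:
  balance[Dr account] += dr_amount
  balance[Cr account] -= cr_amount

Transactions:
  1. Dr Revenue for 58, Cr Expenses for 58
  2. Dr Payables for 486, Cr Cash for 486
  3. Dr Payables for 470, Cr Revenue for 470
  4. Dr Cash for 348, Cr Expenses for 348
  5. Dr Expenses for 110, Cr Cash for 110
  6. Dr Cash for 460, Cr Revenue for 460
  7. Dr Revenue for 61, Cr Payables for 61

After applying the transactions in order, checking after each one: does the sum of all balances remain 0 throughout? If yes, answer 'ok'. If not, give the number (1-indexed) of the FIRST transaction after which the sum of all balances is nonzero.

Answer: ok

Derivation:
After txn 1: dr=58 cr=58 sum_balances=0
After txn 2: dr=486 cr=486 sum_balances=0
After txn 3: dr=470 cr=470 sum_balances=0
After txn 4: dr=348 cr=348 sum_balances=0
After txn 5: dr=110 cr=110 sum_balances=0
After txn 6: dr=460 cr=460 sum_balances=0
After txn 7: dr=61 cr=61 sum_balances=0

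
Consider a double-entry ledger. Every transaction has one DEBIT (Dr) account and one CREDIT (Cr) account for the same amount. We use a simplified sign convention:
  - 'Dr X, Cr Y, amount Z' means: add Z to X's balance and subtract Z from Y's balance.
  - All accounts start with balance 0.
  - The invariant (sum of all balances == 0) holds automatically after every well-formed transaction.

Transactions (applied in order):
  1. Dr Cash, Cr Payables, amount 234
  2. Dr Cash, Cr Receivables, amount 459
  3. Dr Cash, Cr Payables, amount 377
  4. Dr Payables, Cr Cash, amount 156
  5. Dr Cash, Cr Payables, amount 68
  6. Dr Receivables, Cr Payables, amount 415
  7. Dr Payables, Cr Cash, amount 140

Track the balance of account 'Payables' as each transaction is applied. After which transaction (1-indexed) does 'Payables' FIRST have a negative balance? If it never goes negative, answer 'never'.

After txn 1: Payables=-234

Answer: 1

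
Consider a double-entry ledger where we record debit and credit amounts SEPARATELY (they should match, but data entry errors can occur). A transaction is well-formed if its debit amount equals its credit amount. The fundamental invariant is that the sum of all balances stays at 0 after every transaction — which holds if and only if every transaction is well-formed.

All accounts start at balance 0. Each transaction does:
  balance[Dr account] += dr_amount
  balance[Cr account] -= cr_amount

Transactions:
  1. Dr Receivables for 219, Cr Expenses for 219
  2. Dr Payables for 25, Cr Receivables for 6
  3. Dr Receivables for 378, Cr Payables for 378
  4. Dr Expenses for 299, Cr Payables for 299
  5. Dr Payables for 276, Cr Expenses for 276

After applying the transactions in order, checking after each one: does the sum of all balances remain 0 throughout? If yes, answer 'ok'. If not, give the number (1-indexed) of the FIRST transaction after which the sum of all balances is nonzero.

Answer: 2

Derivation:
After txn 1: dr=219 cr=219 sum_balances=0
After txn 2: dr=25 cr=6 sum_balances=19
After txn 3: dr=378 cr=378 sum_balances=19
After txn 4: dr=299 cr=299 sum_balances=19
After txn 5: dr=276 cr=276 sum_balances=19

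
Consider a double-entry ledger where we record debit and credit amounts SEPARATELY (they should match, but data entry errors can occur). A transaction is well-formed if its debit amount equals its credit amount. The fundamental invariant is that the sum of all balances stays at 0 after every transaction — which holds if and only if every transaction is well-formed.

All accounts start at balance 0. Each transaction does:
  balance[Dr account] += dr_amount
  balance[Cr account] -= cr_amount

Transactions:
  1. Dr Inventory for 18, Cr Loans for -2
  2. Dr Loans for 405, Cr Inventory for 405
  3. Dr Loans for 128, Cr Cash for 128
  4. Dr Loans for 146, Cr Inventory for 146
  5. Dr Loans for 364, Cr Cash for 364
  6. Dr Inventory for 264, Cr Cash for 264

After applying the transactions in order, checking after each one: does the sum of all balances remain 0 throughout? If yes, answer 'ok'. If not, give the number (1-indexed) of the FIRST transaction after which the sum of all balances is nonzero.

After txn 1: dr=18 cr=-2 sum_balances=20
After txn 2: dr=405 cr=405 sum_balances=20
After txn 3: dr=128 cr=128 sum_balances=20
After txn 4: dr=146 cr=146 sum_balances=20
After txn 5: dr=364 cr=364 sum_balances=20
After txn 6: dr=264 cr=264 sum_balances=20

Answer: 1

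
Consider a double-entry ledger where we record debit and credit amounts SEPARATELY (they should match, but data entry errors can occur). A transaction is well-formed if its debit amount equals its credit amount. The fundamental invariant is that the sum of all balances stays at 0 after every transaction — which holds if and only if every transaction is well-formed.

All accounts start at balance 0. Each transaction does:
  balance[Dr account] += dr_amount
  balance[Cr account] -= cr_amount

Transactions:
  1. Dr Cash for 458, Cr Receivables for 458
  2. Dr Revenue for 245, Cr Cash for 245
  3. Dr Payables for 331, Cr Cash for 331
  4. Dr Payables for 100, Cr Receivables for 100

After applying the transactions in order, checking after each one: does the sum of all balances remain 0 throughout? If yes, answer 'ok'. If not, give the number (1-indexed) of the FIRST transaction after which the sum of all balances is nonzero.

After txn 1: dr=458 cr=458 sum_balances=0
After txn 2: dr=245 cr=245 sum_balances=0
After txn 3: dr=331 cr=331 sum_balances=0
After txn 4: dr=100 cr=100 sum_balances=0

Answer: ok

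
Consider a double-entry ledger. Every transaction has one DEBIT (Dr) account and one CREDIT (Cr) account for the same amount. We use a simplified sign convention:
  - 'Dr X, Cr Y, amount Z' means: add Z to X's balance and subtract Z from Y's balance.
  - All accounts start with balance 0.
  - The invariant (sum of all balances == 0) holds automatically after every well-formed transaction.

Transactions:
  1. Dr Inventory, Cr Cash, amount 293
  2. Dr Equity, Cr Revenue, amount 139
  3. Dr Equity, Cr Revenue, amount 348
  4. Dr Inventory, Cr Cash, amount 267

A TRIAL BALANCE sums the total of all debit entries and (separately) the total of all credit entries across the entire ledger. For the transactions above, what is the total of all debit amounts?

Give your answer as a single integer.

Answer: 1047

Derivation:
Txn 1: debit+=293
Txn 2: debit+=139
Txn 3: debit+=348
Txn 4: debit+=267
Total debits = 1047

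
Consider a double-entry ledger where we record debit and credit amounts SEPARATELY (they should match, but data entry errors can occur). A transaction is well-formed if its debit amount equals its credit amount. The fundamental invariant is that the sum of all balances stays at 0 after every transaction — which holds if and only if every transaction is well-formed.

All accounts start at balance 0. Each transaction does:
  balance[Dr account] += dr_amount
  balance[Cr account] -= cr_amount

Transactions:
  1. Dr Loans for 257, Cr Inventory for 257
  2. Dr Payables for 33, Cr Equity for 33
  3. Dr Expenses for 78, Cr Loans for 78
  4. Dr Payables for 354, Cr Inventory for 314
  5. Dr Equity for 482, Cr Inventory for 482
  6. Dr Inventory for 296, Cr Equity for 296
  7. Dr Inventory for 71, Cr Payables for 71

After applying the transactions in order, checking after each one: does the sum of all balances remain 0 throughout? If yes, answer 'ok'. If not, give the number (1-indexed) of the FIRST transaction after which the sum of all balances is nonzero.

Answer: 4

Derivation:
After txn 1: dr=257 cr=257 sum_balances=0
After txn 2: dr=33 cr=33 sum_balances=0
After txn 3: dr=78 cr=78 sum_balances=0
After txn 4: dr=354 cr=314 sum_balances=40
After txn 5: dr=482 cr=482 sum_balances=40
After txn 6: dr=296 cr=296 sum_balances=40
After txn 7: dr=71 cr=71 sum_balances=40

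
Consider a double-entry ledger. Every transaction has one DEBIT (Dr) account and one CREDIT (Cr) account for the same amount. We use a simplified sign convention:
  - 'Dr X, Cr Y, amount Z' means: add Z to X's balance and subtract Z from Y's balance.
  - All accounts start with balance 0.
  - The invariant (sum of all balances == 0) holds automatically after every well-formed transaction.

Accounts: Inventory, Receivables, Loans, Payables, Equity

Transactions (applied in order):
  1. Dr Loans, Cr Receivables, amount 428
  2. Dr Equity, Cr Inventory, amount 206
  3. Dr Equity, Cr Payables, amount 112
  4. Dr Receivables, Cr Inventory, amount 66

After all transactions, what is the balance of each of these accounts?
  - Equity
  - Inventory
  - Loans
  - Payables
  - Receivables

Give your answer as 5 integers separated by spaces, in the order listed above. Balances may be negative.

After txn 1 (Dr Loans, Cr Receivables, amount 428): Loans=428 Receivables=-428
After txn 2 (Dr Equity, Cr Inventory, amount 206): Equity=206 Inventory=-206 Loans=428 Receivables=-428
After txn 3 (Dr Equity, Cr Payables, amount 112): Equity=318 Inventory=-206 Loans=428 Payables=-112 Receivables=-428
After txn 4 (Dr Receivables, Cr Inventory, amount 66): Equity=318 Inventory=-272 Loans=428 Payables=-112 Receivables=-362

Answer: 318 -272 428 -112 -362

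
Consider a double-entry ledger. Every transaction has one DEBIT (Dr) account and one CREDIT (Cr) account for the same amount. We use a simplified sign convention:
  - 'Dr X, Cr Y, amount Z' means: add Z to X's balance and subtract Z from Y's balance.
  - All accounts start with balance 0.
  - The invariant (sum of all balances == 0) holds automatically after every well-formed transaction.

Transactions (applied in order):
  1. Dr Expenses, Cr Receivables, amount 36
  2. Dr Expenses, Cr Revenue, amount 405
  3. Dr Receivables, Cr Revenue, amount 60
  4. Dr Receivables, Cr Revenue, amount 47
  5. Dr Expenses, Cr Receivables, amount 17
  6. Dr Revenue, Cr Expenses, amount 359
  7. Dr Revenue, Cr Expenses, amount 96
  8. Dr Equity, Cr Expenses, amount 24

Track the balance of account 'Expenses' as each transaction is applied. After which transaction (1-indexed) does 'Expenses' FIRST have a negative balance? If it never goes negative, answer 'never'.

After txn 1: Expenses=36
After txn 2: Expenses=441
After txn 3: Expenses=441
After txn 4: Expenses=441
After txn 5: Expenses=458
After txn 6: Expenses=99
After txn 7: Expenses=3
After txn 8: Expenses=-21

Answer: 8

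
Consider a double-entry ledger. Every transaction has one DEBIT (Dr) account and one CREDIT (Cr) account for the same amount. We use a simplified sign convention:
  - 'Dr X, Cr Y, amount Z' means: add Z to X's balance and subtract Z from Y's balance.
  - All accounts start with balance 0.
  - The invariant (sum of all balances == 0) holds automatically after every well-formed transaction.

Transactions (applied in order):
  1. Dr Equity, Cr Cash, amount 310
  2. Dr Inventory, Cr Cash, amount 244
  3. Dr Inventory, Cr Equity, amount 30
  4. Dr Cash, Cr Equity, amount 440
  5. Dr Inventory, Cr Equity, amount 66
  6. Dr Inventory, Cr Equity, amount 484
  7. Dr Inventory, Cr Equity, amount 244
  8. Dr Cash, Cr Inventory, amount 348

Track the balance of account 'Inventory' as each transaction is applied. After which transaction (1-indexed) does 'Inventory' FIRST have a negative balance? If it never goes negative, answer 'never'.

Answer: never

Derivation:
After txn 1: Inventory=0
After txn 2: Inventory=244
After txn 3: Inventory=274
After txn 4: Inventory=274
After txn 5: Inventory=340
After txn 6: Inventory=824
After txn 7: Inventory=1068
After txn 8: Inventory=720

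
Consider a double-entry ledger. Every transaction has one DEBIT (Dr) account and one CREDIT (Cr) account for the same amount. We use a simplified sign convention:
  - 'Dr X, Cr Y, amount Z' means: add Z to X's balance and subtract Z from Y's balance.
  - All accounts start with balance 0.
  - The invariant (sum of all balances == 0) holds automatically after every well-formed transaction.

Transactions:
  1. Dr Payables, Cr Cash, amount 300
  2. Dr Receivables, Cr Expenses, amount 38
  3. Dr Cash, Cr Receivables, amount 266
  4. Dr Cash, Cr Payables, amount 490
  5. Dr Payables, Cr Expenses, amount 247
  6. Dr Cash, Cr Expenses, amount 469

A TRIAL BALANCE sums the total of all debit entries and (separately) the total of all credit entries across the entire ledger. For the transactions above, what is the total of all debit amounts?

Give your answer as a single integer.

Answer: 1810

Derivation:
Txn 1: debit+=300
Txn 2: debit+=38
Txn 3: debit+=266
Txn 4: debit+=490
Txn 5: debit+=247
Txn 6: debit+=469
Total debits = 1810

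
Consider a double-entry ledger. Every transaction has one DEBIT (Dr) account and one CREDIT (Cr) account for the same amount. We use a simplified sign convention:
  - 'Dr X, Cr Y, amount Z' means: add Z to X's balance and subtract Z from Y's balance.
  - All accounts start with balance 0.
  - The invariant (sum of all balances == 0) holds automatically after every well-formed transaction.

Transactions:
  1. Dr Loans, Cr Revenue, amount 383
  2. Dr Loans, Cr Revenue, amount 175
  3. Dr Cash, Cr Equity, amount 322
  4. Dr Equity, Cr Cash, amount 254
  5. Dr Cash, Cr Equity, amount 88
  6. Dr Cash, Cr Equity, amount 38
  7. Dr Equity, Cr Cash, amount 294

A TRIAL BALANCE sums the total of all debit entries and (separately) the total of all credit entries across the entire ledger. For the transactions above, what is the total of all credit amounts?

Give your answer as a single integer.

Answer: 1554

Derivation:
Txn 1: credit+=383
Txn 2: credit+=175
Txn 3: credit+=322
Txn 4: credit+=254
Txn 5: credit+=88
Txn 6: credit+=38
Txn 7: credit+=294
Total credits = 1554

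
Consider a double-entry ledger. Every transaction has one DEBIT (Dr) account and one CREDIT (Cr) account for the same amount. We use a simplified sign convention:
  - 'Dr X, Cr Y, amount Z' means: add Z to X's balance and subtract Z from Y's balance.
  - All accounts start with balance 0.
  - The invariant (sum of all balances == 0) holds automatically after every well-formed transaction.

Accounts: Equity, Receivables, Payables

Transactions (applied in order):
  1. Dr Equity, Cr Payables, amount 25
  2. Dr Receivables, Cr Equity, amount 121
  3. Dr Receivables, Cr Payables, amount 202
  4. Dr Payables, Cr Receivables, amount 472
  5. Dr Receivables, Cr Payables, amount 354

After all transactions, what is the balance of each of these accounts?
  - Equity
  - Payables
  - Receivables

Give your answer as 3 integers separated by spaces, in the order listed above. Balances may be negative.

Answer: -96 -109 205

Derivation:
After txn 1 (Dr Equity, Cr Payables, amount 25): Equity=25 Payables=-25
After txn 2 (Dr Receivables, Cr Equity, amount 121): Equity=-96 Payables=-25 Receivables=121
After txn 3 (Dr Receivables, Cr Payables, amount 202): Equity=-96 Payables=-227 Receivables=323
After txn 4 (Dr Payables, Cr Receivables, amount 472): Equity=-96 Payables=245 Receivables=-149
After txn 5 (Dr Receivables, Cr Payables, amount 354): Equity=-96 Payables=-109 Receivables=205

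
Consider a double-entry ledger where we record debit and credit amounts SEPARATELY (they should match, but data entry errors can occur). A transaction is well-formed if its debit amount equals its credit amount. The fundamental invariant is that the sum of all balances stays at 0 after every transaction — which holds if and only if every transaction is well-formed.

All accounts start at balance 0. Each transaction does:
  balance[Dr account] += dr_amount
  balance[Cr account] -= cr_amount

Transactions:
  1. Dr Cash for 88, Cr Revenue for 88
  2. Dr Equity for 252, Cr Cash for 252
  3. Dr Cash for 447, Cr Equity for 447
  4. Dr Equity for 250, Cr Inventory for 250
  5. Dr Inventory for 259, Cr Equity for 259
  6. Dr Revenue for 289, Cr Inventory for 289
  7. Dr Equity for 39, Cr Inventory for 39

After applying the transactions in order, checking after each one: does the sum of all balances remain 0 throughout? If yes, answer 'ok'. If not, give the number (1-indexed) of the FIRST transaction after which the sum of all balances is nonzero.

After txn 1: dr=88 cr=88 sum_balances=0
After txn 2: dr=252 cr=252 sum_balances=0
After txn 3: dr=447 cr=447 sum_balances=0
After txn 4: dr=250 cr=250 sum_balances=0
After txn 5: dr=259 cr=259 sum_balances=0
After txn 6: dr=289 cr=289 sum_balances=0
After txn 7: dr=39 cr=39 sum_balances=0

Answer: ok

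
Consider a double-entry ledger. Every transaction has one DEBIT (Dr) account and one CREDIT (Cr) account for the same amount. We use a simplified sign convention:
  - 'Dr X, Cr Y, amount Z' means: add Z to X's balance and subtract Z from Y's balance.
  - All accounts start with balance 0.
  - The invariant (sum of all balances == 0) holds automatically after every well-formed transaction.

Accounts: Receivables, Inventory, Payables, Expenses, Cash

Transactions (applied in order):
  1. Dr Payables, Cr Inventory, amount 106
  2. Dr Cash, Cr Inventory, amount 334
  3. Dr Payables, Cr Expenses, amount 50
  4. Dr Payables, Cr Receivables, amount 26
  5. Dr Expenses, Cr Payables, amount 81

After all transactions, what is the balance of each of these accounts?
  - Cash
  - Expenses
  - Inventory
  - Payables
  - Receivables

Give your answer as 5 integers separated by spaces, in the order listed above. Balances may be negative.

After txn 1 (Dr Payables, Cr Inventory, amount 106): Inventory=-106 Payables=106
After txn 2 (Dr Cash, Cr Inventory, amount 334): Cash=334 Inventory=-440 Payables=106
After txn 3 (Dr Payables, Cr Expenses, amount 50): Cash=334 Expenses=-50 Inventory=-440 Payables=156
After txn 4 (Dr Payables, Cr Receivables, amount 26): Cash=334 Expenses=-50 Inventory=-440 Payables=182 Receivables=-26
After txn 5 (Dr Expenses, Cr Payables, amount 81): Cash=334 Expenses=31 Inventory=-440 Payables=101 Receivables=-26

Answer: 334 31 -440 101 -26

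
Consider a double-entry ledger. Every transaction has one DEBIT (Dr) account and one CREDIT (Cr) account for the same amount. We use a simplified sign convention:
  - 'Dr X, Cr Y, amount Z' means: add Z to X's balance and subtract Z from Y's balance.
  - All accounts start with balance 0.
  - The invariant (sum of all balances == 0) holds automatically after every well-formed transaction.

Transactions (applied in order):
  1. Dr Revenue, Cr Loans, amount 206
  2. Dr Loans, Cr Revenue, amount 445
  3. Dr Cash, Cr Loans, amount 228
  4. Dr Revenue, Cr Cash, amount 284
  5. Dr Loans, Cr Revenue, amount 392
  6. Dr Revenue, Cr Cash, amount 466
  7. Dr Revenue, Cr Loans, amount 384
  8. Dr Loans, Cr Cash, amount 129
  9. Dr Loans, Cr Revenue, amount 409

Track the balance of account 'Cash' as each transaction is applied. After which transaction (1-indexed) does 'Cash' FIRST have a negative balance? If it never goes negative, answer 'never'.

After txn 1: Cash=0
After txn 2: Cash=0
After txn 3: Cash=228
After txn 4: Cash=-56

Answer: 4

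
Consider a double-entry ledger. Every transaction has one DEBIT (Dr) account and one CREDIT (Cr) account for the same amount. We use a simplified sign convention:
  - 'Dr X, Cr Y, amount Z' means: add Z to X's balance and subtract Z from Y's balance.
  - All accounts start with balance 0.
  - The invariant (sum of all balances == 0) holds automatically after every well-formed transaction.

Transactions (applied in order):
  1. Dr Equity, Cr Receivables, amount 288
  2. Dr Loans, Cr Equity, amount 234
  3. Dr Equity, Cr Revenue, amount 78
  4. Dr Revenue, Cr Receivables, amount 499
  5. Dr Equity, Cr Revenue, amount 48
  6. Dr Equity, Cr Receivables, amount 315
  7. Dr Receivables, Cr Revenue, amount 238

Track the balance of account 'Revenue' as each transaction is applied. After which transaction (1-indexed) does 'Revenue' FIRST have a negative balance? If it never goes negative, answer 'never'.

Answer: 3

Derivation:
After txn 1: Revenue=0
After txn 2: Revenue=0
After txn 3: Revenue=-78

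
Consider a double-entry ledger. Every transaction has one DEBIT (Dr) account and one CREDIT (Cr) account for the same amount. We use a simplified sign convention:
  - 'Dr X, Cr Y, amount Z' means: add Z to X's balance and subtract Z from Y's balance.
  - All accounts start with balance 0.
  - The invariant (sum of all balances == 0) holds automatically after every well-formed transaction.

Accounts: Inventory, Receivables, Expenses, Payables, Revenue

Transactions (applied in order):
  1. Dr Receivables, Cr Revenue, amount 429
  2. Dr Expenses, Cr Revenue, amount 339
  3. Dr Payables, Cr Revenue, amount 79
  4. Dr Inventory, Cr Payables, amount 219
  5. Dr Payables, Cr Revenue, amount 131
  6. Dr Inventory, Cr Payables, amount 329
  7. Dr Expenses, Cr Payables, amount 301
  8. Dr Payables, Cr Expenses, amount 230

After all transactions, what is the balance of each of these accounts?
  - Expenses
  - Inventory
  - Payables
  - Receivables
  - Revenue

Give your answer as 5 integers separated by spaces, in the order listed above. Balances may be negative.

Answer: 410 548 -409 429 -978

Derivation:
After txn 1 (Dr Receivables, Cr Revenue, amount 429): Receivables=429 Revenue=-429
After txn 2 (Dr Expenses, Cr Revenue, amount 339): Expenses=339 Receivables=429 Revenue=-768
After txn 3 (Dr Payables, Cr Revenue, amount 79): Expenses=339 Payables=79 Receivables=429 Revenue=-847
After txn 4 (Dr Inventory, Cr Payables, amount 219): Expenses=339 Inventory=219 Payables=-140 Receivables=429 Revenue=-847
After txn 5 (Dr Payables, Cr Revenue, amount 131): Expenses=339 Inventory=219 Payables=-9 Receivables=429 Revenue=-978
After txn 6 (Dr Inventory, Cr Payables, amount 329): Expenses=339 Inventory=548 Payables=-338 Receivables=429 Revenue=-978
After txn 7 (Dr Expenses, Cr Payables, amount 301): Expenses=640 Inventory=548 Payables=-639 Receivables=429 Revenue=-978
After txn 8 (Dr Payables, Cr Expenses, amount 230): Expenses=410 Inventory=548 Payables=-409 Receivables=429 Revenue=-978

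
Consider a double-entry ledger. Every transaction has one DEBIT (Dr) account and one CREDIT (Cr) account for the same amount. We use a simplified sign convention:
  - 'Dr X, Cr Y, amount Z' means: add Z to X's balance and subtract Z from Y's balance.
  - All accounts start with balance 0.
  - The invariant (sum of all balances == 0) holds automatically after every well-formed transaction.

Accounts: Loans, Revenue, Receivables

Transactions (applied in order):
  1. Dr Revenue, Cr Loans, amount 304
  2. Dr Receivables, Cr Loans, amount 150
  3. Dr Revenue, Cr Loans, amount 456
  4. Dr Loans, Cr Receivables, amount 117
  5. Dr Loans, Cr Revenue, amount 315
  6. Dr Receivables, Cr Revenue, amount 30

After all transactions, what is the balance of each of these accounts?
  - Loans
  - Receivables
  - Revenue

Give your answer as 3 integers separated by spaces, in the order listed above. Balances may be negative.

After txn 1 (Dr Revenue, Cr Loans, amount 304): Loans=-304 Revenue=304
After txn 2 (Dr Receivables, Cr Loans, amount 150): Loans=-454 Receivables=150 Revenue=304
After txn 3 (Dr Revenue, Cr Loans, amount 456): Loans=-910 Receivables=150 Revenue=760
After txn 4 (Dr Loans, Cr Receivables, amount 117): Loans=-793 Receivables=33 Revenue=760
After txn 5 (Dr Loans, Cr Revenue, amount 315): Loans=-478 Receivables=33 Revenue=445
After txn 6 (Dr Receivables, Cr Revenue, amount 30): Loans=-478 Receivables=63 Revenue=415

Answer: -478 63 415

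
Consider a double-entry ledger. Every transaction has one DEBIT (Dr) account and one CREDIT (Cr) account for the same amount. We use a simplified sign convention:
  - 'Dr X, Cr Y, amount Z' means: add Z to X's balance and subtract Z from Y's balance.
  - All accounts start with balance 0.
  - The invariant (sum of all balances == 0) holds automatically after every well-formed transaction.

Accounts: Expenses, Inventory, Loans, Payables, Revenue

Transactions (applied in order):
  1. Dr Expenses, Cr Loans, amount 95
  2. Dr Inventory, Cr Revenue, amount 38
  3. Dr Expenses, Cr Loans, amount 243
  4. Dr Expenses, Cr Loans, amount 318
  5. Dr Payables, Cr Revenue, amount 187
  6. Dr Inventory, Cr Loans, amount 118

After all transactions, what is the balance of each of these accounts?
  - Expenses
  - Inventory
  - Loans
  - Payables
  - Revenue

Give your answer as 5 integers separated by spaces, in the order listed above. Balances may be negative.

After txn 1 (Dr Expenses, Cr Loans, amount 95): Expenses=95 Loans=-95
After txn 2 (Dr Inventory, Cr Revenue, amount 38): Expenses=95 Inventory=38 Loans=-95 Revenue=-38
After txn 3 (Dr Expenses, Cr Loans, amount 243): Expenses=338 Inventory=38 Loans=-338 Revenue=-38
After txn 4 (Dr Expenses, Cr Loans, amount 318): Expenses=656 Inventory=38 Loans=-656 Revenue=-38
After txn 5 (Dr Payables, Cr Revenue, amount 187): Expenses=656 Inventory=38 Loans=-656 Payables=187 Revenue=-225
After txn 6 (Dr Inventory, Cr Loans, amount 118): Expenses=656 Inventory=156 Loans=-774 Payables=187 Revenue=-225

Answer: 656 156 -774 187 -225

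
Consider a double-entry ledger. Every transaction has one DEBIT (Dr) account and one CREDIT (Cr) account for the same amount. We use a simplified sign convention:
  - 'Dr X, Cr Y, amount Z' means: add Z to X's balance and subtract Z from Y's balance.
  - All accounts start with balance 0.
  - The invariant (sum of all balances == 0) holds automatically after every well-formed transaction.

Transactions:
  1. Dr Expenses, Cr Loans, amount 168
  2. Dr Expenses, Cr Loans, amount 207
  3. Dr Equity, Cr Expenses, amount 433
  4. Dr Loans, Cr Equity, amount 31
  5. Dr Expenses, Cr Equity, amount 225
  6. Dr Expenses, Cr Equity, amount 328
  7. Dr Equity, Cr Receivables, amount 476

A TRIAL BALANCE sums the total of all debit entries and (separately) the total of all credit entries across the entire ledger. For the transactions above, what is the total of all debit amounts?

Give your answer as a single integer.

Txn 1: debit+=168
Txn 2: debit+=207
Txn 3: debit+=433
Txn 4: debit+=31
Txn 5: debit+=225
Txn 6: debit+=328
Txn 7: debit+=476
Total debits = 1868

Answer: 1868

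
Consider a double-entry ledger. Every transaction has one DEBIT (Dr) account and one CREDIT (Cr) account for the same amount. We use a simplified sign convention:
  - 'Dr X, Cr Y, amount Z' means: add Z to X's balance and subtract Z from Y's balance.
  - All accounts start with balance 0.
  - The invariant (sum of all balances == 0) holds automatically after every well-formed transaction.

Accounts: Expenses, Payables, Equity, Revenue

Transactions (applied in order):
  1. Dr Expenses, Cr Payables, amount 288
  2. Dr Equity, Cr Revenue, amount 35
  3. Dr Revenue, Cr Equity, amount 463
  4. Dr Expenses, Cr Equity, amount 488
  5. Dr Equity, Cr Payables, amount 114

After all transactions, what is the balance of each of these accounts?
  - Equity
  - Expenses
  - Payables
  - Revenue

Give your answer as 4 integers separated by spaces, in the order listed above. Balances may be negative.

After txn 1 (Dr Expenses, Cr Payables, amount 288): Expenses=288 Payables=-288
After txn 2 (Dr Equity, Cr Revenue, amount 35): Equity=35 Expenses=288 Payables=-288 Revenue=-35
After txn 3 (Dr Revenue, Cr Equity, amount 463): Equity=-428 Expenses=288 Payables=-288 Revenue=428
After txn 4 (Dr Expenses, Cr Equity, amount 488): Equity=-916 Expenses=776 Payables=-288 Revenue=428
After txn 5 (Dr Equity, Cr Payables, amount 114): Equity=-802 Expenses=776 Payables=-402 Revenue=428

Answer: -802 776 -402 428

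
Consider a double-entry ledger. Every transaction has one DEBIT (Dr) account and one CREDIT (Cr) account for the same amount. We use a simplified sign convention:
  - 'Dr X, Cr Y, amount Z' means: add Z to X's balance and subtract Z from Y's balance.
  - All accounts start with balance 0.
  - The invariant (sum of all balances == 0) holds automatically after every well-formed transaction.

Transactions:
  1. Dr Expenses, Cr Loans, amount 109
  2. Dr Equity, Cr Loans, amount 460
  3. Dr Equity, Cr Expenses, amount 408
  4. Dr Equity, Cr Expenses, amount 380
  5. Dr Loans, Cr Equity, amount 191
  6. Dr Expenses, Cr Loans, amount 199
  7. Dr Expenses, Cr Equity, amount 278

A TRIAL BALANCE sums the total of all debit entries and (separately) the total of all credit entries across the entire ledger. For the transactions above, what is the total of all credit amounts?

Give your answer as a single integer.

Answer: 2025

Derivation:
Txn 1: credit+=109
Txn 2: credit+=460
Txn 3: credit+=408
Txn 4: credit+=380
Txn 5: credit+=191
Txn 6: credit+=199
Txn 7: credit+=278
Total credits = 2025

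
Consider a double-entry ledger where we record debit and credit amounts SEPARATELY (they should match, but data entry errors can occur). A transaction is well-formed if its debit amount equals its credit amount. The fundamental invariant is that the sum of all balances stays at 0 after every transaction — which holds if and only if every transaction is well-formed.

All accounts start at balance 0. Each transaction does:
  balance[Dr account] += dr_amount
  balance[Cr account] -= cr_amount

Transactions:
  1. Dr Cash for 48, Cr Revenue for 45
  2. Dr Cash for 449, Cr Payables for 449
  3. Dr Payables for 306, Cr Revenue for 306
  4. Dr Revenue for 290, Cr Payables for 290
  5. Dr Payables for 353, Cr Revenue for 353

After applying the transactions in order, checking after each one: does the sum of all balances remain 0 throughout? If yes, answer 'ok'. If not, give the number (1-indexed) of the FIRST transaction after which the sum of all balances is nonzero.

After txn 1: dr=48 cr=45 sum_balances=3
After txn 2: dr=449 cr=449 sum_balances=3
After txn 3: dr=306 cr=306 sum_balances=3
After txn 4: dr=290 cr=290 sum_balances=3
After txn 5: dr=353 cr=353 sum_balances=3

Answer: 1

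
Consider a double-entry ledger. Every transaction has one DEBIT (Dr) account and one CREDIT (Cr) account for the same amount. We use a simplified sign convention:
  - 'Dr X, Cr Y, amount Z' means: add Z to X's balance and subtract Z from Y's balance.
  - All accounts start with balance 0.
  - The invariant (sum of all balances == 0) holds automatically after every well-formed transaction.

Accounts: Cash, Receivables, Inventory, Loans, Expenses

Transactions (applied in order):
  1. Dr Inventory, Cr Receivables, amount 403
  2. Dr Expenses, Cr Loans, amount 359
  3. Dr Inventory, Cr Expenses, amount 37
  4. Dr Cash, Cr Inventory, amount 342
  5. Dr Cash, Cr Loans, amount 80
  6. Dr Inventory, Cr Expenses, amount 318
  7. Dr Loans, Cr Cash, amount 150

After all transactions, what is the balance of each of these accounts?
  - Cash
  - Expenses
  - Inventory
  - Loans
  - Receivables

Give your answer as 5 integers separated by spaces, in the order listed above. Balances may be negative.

After txn 1 (Dr Inventory, Cr Receivables, amount 403): Inventory=403 Receivables=-403
After txn 2 (Dr Expenses, Cr Loans, amount 359): Expenses=359 Inventory=403 Loans=-359 Receivables=-403
After txn 3 (Dr Inventory, Cr Expenses, amount 37): Expenses=322 Inventory=440 Loans=-359 Receivables=-403
After txn 4 (Dr Cash, Cr Inventory, amount 342): Cash=342 Expenses=322 Inventory=98 Loans=-359 Receivables=-403
After txn 5 (Dr Cash, Cr Loans, amount 80): Cash=422 Expenses=322 Inventory=98 Loans=-439 Receivables=-403
After txn 6 (Dr Inventory, Cr Expenses, amount 318): Cash=422 Expenses=4 Inventory=416 Loans=-439 Receivables=-403
After txn 7 (Dr Loans, Cr Cash, amount 150): Cash=272 Expenses=4 Inventory=416 Loans=-289 Receivables=-403

Answer: 272 4 416 -289 -403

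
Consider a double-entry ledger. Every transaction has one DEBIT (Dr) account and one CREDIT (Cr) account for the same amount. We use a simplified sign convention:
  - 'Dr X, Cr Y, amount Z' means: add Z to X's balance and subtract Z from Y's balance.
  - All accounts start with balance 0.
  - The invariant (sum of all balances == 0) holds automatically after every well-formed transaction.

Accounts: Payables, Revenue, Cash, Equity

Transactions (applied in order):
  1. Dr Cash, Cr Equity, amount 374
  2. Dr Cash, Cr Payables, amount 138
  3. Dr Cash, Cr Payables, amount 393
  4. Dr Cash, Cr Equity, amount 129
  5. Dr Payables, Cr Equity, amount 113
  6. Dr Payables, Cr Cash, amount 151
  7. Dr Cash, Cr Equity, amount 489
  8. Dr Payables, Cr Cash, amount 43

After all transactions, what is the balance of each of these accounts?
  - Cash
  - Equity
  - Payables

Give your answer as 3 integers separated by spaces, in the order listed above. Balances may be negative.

After txn 1 (Dr Cash, Cr Equity, amount 374): Cash=374 Equity=-374
After txn 2 (Dr Cash, Cr Payables, amount 138): Cash=512 Equity=-374 Payables=-138
After txn 3 (Dr Cash, Cr Payables, amount 393): Cash=905 Equity=-374 Payables=-531
After txn 4 (Dr Cash, Cr Equity, amount 129): Cash=1034 Equity=-503 Payables=-531
After txn 5 (Dr Payables, Cr Equity, amount 113): Cash=1034 Equity=-616 Payables=-418
After txn 6 (Dr Payables, Cr Cash, amount 151): Cash=883 Equity=-616 Payables=-267
After txn 7 (Dr Cash, Cr Equity, amount 489): Cash=1372 Equity=-1105 Payables=-267
After txn 8 (Dr Payables, Cr Cash, amount 43): Cash=1329 Equity=-1105 Payables=-224

Answer: 1329 -1105 -224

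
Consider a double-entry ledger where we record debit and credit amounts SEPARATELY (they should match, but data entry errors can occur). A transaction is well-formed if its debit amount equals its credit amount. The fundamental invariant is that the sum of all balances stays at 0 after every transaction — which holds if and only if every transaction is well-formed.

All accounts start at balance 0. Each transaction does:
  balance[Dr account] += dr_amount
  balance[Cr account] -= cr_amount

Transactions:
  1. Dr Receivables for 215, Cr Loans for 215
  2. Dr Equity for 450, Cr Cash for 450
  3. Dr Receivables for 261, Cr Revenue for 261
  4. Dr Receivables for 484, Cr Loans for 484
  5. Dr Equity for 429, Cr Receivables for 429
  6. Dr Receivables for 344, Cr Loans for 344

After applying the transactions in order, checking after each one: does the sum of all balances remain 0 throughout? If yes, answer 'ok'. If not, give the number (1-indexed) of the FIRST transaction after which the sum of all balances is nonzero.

Answer: ok

Derivation:
After txn 1: dr=215 cr=215 sum_balances=0
After txn 2: dr=450 cr=450 sum_balances=0
After txn 3: dr=261 cr=261 sum_balances=0
After txn 4: dr=484 cr=484 sum_balances=0
After txn 5: dr=429 cr=429 sum_balances=0
After txn 6: dr=344 cr=344 sum_balances=0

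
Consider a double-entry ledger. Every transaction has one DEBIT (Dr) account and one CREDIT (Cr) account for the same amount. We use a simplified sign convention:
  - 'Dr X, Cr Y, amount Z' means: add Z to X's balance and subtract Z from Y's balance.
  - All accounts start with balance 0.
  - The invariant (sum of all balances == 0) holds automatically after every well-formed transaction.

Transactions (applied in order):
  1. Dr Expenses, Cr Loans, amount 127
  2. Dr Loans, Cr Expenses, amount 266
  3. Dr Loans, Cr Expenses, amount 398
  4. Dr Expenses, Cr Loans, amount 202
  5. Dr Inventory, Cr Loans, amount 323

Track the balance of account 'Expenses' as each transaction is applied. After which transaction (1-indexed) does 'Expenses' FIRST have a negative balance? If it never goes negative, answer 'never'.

Answer: 2

Derivation:
After txn 1: Expenses=127
After txn 2: Expenses=-139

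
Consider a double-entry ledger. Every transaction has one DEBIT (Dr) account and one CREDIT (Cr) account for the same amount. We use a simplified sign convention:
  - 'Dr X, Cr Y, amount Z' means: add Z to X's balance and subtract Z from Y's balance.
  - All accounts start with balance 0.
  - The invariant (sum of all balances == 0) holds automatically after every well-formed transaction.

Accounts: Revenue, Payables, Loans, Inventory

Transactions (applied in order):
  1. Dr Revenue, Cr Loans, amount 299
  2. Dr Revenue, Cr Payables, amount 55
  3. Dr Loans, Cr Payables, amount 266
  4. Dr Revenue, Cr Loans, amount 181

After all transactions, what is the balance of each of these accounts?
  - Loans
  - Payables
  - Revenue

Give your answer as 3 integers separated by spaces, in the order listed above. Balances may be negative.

After txn 1 (Dr Revenue, Cr Loans, amount 299): Loans=-299 Revenue=299
After txn 2 (Dr Revenue, Cr Payables, amount 55): Loans=-299 Payables=-55 Revenue=354
After txn 3 (Dr Loans, Cr Payables, amount 266): Loans=-33 Payables=-321 Revenue=354
After txn 4 (Dr Revenue, Cr Loans, amount 181): Loans=-214 Payables=-321 Revenue=535

Answer: -214 -321 535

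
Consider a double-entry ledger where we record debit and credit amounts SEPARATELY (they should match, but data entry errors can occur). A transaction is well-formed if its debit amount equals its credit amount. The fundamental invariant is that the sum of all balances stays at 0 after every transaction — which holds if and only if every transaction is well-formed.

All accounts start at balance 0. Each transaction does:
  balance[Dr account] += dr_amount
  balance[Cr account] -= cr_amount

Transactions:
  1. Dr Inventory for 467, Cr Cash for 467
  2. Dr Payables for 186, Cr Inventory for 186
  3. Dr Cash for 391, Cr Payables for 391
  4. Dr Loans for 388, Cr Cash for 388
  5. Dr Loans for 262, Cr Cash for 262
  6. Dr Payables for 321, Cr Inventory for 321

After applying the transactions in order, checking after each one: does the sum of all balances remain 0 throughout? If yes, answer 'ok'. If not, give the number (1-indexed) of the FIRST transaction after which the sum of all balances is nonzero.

Answer: ok

Derivation:
After txn 1: dr=467 cr=467 sum_balances=0
After txn 2: dr=186 cr=186 sum_balances=0
After txn 3: dr=391 cr=391 sum_balances=0
After txn 4: dr=388 cr=388 sum_balances=0
After txn 5: dr=262 cr=262 sum_balances=0
After txn 6: dr=321 cr=321 sum_balances=0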